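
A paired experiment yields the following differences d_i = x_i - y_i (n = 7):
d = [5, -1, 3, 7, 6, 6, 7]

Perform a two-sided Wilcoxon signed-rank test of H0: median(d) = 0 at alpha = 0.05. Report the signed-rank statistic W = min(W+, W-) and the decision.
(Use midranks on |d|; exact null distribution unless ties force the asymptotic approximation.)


Step 1: Drop any zero differences (none here) and take |d_i|.
|d| = [5, 1, 3, 7, 6, 6, 7]
Step 2: Midrank |d_i| (ties get averaged ranks).
ranks: |5|->3, |1|->1, |3|->2, |7|->6.5, |6|->4.5, |6|->4.5, |7|->6.5
Step 3: Attach original signs; sum ranks with positive sign and with negative sign.
W+ = 3 + 2 + 6.5 + 4.5 + 4.5 + 6.5 = 27
W- = 1 = 1
(Check: W+ + W- = 28 should equal n(n+1)/2 = 28.)
Step 4: Test statistic W = min(W+, W-) = 1.
Step 5: Ties in |d|, so use the tie-corrected normal approximation.
        E[W] = n(n+1)/4 = 7*8/4 = 14.
        Tie groups: |d|=6 (t=2), |d|=7 (t=2); sum(t^3 - t) = 12.
        Var[W] = n(n+1)(2n+1)/24 - sum(t^3-t)/48 = 840/24 - 12/48 = 34.75.
        z = (W - E[W]) / sqrt(Var[W]) = (1 - 14) / 5.8949 = -2.2053.
        Two-sided p = 2*Phi(z) = 0.027434.
Step 6: alpha = 0.05. reject H0.

W+ = 27, W- = 1, W = min = 1, p = 0.027434, reject H0.


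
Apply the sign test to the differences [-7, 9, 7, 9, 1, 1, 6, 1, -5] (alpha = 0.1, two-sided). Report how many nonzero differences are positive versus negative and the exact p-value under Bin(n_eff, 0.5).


Step 1: Discard zero differences. Original n = 9; n_eff = number of nonzero differences = 9.
Nonzero differences (with sign): -7, +9, +7, +9, +1, +1, +6, +1, -5
Step 2: Count signs: positive = 7, negative = 2.
Step 3: Under H0: P(positive) = 0.5, so the number of positives S ~ Bin(9, 0.5).
Step 4: Two-sided exact p-value = sum of Bin(9,0.5) probabilities at or below the observed probability = 0.179688.
Step 5: alpha = 0.1. fail to reject H0.

n_eff = 9, pos = 7, neg = 2, p = 0.179688, fail to reject H0.


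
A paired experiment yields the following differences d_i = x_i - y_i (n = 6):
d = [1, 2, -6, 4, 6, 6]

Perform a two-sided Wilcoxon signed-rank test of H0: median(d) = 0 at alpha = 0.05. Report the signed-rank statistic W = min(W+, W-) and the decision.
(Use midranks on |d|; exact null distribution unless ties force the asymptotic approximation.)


Step 1: Drop any zero differences (none here) and take |d_i|.
|d| = [1, 2, 6, 4, 6, 6]
Step 2: Midrank |d_i| (ties get averaged ranks).
ranks: |1|->1, |2|->2, |6|->5, |4|->3, |6|->5, |6|->5
Step 3: Attach original signs; sum ranks with positive sign and with negative sign.
W+ = 1 + 2 + 3 + 5 + 5 = 16
W- = 5 = 5
(Check: W+ + W- = 21 should equal n(n+1)/2 = 21.)
Step 4: Test statistic W = min(W+, W-) = 5.
Step 5: Ties in |d|, so use the tie-corrected normal approximation.
        E[W] = n(n+1)/4 = 6*7/4 = 10.5.
        Tie groups: |d|=6 (t=3); sum(t^3 - t) = 24.
        Var[W] = n(n+1)(2n+1)/24 - sum(t^3-t)/48 = 546/24 - 24/48 = 22.25.
        z = (W - E[W]) / sqrt(Var[W]) = (5 - 10.5) / 4.7170 = -1.1660.
        Two-sided p = 2*Phi(z) = 0.243615.
Step 6: alpha = 0.05. fail to reject H0.

W+ = 16, W- = 5, W = min = 5, p = 0.243615, fail to reject H0.


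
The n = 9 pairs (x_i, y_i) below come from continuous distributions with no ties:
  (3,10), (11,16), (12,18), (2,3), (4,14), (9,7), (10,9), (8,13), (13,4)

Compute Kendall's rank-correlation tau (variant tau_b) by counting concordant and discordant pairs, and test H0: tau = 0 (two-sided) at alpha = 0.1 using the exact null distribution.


Step 1: Enumerate the 36 unordered pairs (i,j) with i<j and classify each by sign(x_j-x_i) * sign(y_j-y_i).
  (1,2):dx=+8,dy=+6->C; (1,3):dx=+9,dy=+8->C; (1,4):dx=-1,dy=-7->C; (1,5):dx=+1,dy=+4->C
  (1,6):dx=+6,dy=-3->D; (1,7):dx=+7,dy=-1->D; (1,8):dx=+5,dy=+3->C; (1,9):dx=+10,dy=-6->D
  (2,3):dx=+1,dy=+2->C; (2,4):dx=-9,dy=-13->C; (2,5):dx=-7,dy=-2->C; (2,6):dx=-2,dy=-9->C
  (2,7):dx=-1,dy=-7->C; (2,8):dx=-3,dy=-3->C; (2,9):dx=+2,dy=-12->D; (3,4):dx=-10,dy=-15->C
  (3,5):dx=-8,dy=-4->C; (3,6):dx=-3,dy=-11->C; (3,7):dx=-2,dy=-9->C; (3,8):dx=-4,dy=-5->C
  (3,9):dx=+1,dy=-14->D; (4,5):dx=+2,dy=+11->C; (4,6):dx=+7,dy=+4->C; (4,7):dx=+8,dy=+6->C
  (4,8):dx=+6,dy=+10->C; (4,9):dx=+11,dy=+1->C; (5,6):dx=+5,dy=-7->D; (5,7):dx=+6,dy=-5->D
  (5,8):dx=+4,dy=-1->D; (5,9):dx=+9,dy=-10->D; (6,7):dx=+1,dy=+2->C; (6,8):dx=-1,dy=+6->D
  (6,9):dx=+4,dy=-3->D; (7,8):dx=-2,dy=+4->D; (7,9):dx=+3,dy=-5->D; (8,9):dx=+5,dy=-9->D
Step 2: C = 22, D = 14, total pairs = 36.
Step 3: tau = (C - D)/(n(n-1)/2) = (22 - 14)/36 = 0.222222.
Step 4: Exact two-sided p-value (enumerate n! = 362880 permutations of y under H0): p = 0.476709.
Step 5: alpha = 0.1. fail to reject H0.

tau_b = 0.2222 (C=22, D=14), p = 0.476709, fail to reject H0.


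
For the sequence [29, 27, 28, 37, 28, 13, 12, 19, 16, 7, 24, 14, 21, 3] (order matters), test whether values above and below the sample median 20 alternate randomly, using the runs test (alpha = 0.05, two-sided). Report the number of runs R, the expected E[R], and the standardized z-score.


Step 1: Compute median = 20; label A = above, B = below.
Labels in order: AAAAABBBBBABAB  (n_A = 7, n_B = 7)
Step 2: Count runs R = 6.
Step 3: Under H0 (random ordering), E[R] = 2*n_A*n_B/(n_A+n_B) + 1 = 2*7*7/14 + 1 = 8.0000.
        Var[R] = 2*n_A*n_B*(2*n_A*n_B - n_A - n_B) / ((n_A+n_B)^2 * (n_A+n_B-1)) = 8232/2548 = 3.2308.
        SD[R] = 1.7974.
Step 4: Continuity-corrected z = (R + 0.5 - E[R]) / SD[R] = (6 + 0.5 - 8.0000) / 1.7974 = -0.8345.
Step 5: Two-sided p-value via normal approximation = 2*(1 - Phi(|z|)) = 0.403986.
Step 6: alpha = 0.05. fail to reject H0.

R = 6, z = -0.8345, p = 0.403986, fail to reject H0.


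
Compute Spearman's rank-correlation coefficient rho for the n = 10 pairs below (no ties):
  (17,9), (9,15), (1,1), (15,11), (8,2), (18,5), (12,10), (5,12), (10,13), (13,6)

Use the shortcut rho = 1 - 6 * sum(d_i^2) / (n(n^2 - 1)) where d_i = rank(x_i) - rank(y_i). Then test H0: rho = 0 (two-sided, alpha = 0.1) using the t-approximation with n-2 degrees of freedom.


Step 1: Rank x and y separately (midranks; no ties here).
rank(x): 17->9, 9->4, 1->1, 15->8, 8->3, 18->10, 12->6, 5->2, 10->5, 13->7
rank(y): 9->5, 15->10, 1->1, 11->7, 2->2, 5->3, 10->6, 12->8, 13->9, 6->4
Step 2: d_i = R_x(i) - R_y(i); compute d_i^2.
  (9-5)^2=16, (4-10)^2=36, (1-1)^2=0, (8-7)^2=1, (3-2)^2=1, (10-3)^2=49, (6-6)^2=0, (2-8)^2=36, (5-9)^2=16, (7-4)^2=9
sum(d^2) = 164.
Step 3: rho = 1 - 6*164 / (10*(10^2 - 1)) = 1 - 984/990 = 0.006061.
Step 4: Under H0, t = rho * sqrt((n-2)/(1-rho^2)) = 0.0171 ~ t(8).
Step 5: Two-sided p-value from the t-distribution with 8 df = 0.986743.
Step 6: alpha = 0.1. fail to reject H0.

rho = 0.0061, p = 0.986743, fail to reject H0 at alpha = 0.1.


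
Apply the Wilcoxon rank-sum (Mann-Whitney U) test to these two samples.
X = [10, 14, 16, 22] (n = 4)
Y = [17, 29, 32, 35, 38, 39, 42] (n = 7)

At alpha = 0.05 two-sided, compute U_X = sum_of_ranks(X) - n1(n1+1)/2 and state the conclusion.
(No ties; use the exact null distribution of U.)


Step 1: Combine and sort all 11 observations; assign midranks.
sorted (value, group): (10,X), (14,X), (16,X), (17,Y), (22,X), (29,Y), (32,Y), (35,Y), (38,Y), (39,Y), (42,Y)
ranks: 10->1, 14->2, 16->3, 17->4, 22->5, 29->6, 32->7, 35->8, 38->9, 39->10, 42->11
Step 2: Rank sum for X: R1 = 1 + 2 + 3 + 5 = 11.
Step 3: U_X = R1 - n1(n1+1)/2 = 11 - 4*5/2 = 11 - 10 = 1.
       U_Y = n1*n2 - U_X = 28 - 1 = 27.
Step 4: No ties, so the exact null distribution of U (based on enumerating the C(11,4) = 330 equally likely rank assignments) gives the two-sided p-value.
Step 5: p-value = 0.012121; compare to alpha = 0.05. reject H0.

U_X = 1, p = 0.012121, reject H0 at alpha = 0.05.


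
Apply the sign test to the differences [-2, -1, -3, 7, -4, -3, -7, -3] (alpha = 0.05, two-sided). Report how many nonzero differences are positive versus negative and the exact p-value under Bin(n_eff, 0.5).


Step 1: Discard zero differences. Original n = 8; n_eff = number of nonzero differences = 8.
Nonzero differences (with sign): -2, -1, -3, +7, -4, -3, -7, -3
Step 2: Count signs: positive = 1, negative = 7.
Step 3: Under H0: P(positive) = 0.5, so the number of positives S ~ Bin(8, 0.5).
Step 4: Two-sided exact p-value = sum of Bin(8,0.5) probabilities at or below the observed probability = 0.070312.
Step 5: alpha = 0.05. fail to reject H0.

n_eff = 8, pos = 1, neg = 7, p = 0.070312, fail to reject H0.


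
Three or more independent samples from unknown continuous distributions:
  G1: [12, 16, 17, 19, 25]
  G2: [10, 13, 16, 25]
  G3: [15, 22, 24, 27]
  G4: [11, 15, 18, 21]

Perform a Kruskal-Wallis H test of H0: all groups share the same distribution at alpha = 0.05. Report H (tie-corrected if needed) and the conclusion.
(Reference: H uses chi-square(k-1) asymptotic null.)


Step 1: Combine all N = 17 observations and assign midranks.
sorted (value, group, rank): (10,G2,1), (11,G4,2), (12,G1,3), (13,G2,4), (15,G3,5.5), (15,G4,5.5), (16,G1,7.5), (16,G2,7.5), (17,G1,9), (18,G4,10), (19,G1,11), (21,G4,12), (22,G3,13), (24,G3,14), (25,G1,15.5), (25,G2,15.5), (27,G3,17)
Step 2: Sum ranks within each group.
R_1 = 46 (n_1 = 5)
R_2 = 28 (n_2 = 4)
R_3 = 49.5 (n_3 = 4)
R_4 = 29.5 (n_4 = 4)
Step 3: H = 12/(N(N+1)) * sum(R_i^2/n_i) - 3(N+1)
     = 12/(17*18) * (46^2/5 + 28^2/4 + 49.5^2/4 + 29.5^2/4) - 3*18
     = 0.039216 * 1449.33 - 54
     = 2.836275.
Step 4: Ties present; correction factor C = 1 - 18/(17^3 - 17) = 0.996324. Corrected H = 2.836275 / 0.996324 = 2.846740.
Step 5: Under H0, H ~ chi^2(3); p-value = 0.415863.
Step 6: alpha = 0.05. fail to reject H0.

H = 2.8467, df = 3, p = 0.415863, fail to reject H0.


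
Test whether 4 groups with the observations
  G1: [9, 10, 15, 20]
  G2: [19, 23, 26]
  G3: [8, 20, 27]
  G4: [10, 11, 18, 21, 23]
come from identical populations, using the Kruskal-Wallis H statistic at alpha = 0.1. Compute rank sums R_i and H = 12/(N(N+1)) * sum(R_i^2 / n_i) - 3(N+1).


Step 1: Combine all N = 15 observations and assign midranks.
sorted (value, group, rank): (8,G3,1), (9,G1,2), (10,G1,3.5), (10,G4,3.5), (11,G4,5), (15,G1,6), (18,G4,7), (19,G2,8), (20,G1,9.5), (20,G3,9.5), (21,G4,11), (23,G2,12.5), (23,G4,12.5), (26,G2,14), (27,G3,15)
Step 2: Sum ranks within each group.
R_1 = 21 (n_1 = 4)
R_2 = 34.5 (n_2 = 3)
R_3 = 25.5 (n_3 = 3)
R_4 = 39 (n_4 = 5)
Step 3: H = 12/(N(N+1)) * sum(R_i^2/n_i) - 3(N+1)
     = 12/(15*16) * (21^2/4 + 34.5^2/3 + 25.5^2/3 + 39^2/5) - 3*16
     = 0.050000 * 1027.95 - 48
     = 3.397500.
Step 4: Ties present; correction factor C = 1 - 18/(15^3 - 15) = 0.994643. Corrected H = 3.397500 / 0.994643 = 3.415799.
Step 5: Under H0, H ~ chi^2(3); p-value = 0.331848.
Step 6: alpha = 0.1. fail to reject H0.

H = 3.4158, df = 3, p = 0.331848, fail to reject H0.


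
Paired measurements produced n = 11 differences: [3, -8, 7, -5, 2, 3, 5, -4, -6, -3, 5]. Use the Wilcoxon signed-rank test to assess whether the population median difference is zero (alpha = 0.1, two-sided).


Step 1: Drop any zero differences (none here) and take |d_i|.
|d| = [3, 8, 7, 5, 2, 3, 5, 4, 6, 3, 5]
Step 2: Midrank |d_i| (ties get averaged ranks).
ranks: |3|->3, |8|->11, |7|->10, |5|->7, |2|->1, |3|->3, |5|->7, |4|->5, |6|->9, |3|->3, |5|->7
Step 3: Attach original signs; sum ranks with positive sign and with negative sign.
W+ = 3 + 10 + 1 + 3 + 7 + 7 = 31
W- = 11 + 7 + 5 + 9 + 3 = 35
(Check: W+ + W- = 66 should equal n(n+1)/2 = 66.)
Step 4: Test statistic W = min(W+, W-) = 31.
Step 5: Ties in |d|, so use the tie-corrected normal approximation.
        E[W] = n(n+1)/4 = 11*12/4 = 33.
        Tie groups: |d|=3 (t=3), |d|=5 (t=3); sum(t^3 - t) = 48.
        Var[W] = n(n+1)(2n+1)/24 - sum(t^3-t)/48 = 3036/24 - 48/48 = 125.5.
        z = (W - E[W]) / sqrt(Var[W]) = (31 - 33) / 11.2027 = -0.1785.
        Two-sided p = 2*Phi(z) = 0.858308.
Step 6: alpha = 0.1. fail to reject H0.

W+ = 31, W- = 35, W = min = 31, p = 0.858308, fail to reject H0.


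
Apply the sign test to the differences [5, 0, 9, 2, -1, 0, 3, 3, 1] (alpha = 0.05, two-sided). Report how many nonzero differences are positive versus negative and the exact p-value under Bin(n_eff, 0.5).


Step 1: Discard zero differences. Original n = 9; n_eff = number of nonzero differences = 7.
Nonzero differences (with sign): +5, +9, +2, -1, +3, +3, +1
Step 2: Count signs: positive = 6, negative = 1.
Step 3: Under H0: P(positive) = 0.5, so the number of positives S ~ Bin(7, 0.5).
Step 4: Two-sided exact p-value = sum of Bin(7,0.5) probabilities at or below the observed probability = 0.125000.
Step 5: alpha = 0.05. fail to reject H0.

n_eff = 7, pos = 6, neg = 1, p = 0.125000, fail to reject H0.


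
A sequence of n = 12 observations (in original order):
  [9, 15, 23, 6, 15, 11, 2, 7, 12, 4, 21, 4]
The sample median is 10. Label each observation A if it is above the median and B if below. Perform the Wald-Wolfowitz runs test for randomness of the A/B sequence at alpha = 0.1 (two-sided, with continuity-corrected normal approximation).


Step 1: Compute median = 10; label A = above, B = below.
Labels in order: BAABAABBABAB  (n_A = 6, n_B = 6)
Step 2: Count runs R = 9.
Step 3: Under H0 (random ordering), E[R] = 2*n_A*n_B/(n_A+n_B) + 1 = 2*6*6/12 + 1 = 7.0000.
        Var[R] = 2*n_A*n_B*(2*n_A*n_B - n_A - n_B) / ((n_A+n_B)^2 * (n_A+n_B-1)) = 4320/1584 = 2.7273.
        SD[R] = 1.6514.
Step 4: Continuity-corrected z = (R - 0.5 - E[R]) / SD[R] = (9 - 0.5 - 7.0000) / 1.6514 = 0.9083.
Step 5: Two-sided p-value via normal approximation = 2*(1 - Phi(|z|)) = 0.363722.
Step 6: alpha = 0.1. fail to reject H0.

R = 9, z = 0.9083, p = 0.363722, fail to reject H0.


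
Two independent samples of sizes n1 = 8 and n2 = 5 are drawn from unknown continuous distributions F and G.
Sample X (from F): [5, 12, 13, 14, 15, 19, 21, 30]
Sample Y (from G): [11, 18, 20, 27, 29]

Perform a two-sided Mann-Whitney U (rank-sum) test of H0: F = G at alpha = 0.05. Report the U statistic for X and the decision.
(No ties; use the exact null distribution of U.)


Step 1: Combine and sort all 13 observations; assign midranks.
sorted (value, group): (5,X), (11,Y), (12,X), (13,X), (14,X), (15,X), (18,Y), (19,X), (20,Y), (21,X), (27,Y), (29,Y), (30,X)
ranks: 5->1, 11->2, 12->3, 13->4, 14->5, 15->6, 18->7, 19->8, 20->9, 21->10, 27->11, 29->12, 30->13
Step 2: Rank sum for X: R1 = 1 + 3 + 4 + 5 + 6 + 8 + 10 + 13 = 50.
Step 3: U_X = R1 - n1(n1+1)/2 = 50 - 8*9/2 = 50 - 36 = 14.
       U_Y = n1*n2 - U_X = 40 - 14 = 26.
Step 4: No ties, so the exact null distribution of U (based on enumerating the C(13,8) = 1287 equally likely rank assignments) gives the two-sided p-value.
Step 5: p-value = 0.435120; compare to alpha = 0.05. fail to reject H0.

U_X = 14, p = 0.435120, fail to reject H0 at alpha = 0.05.


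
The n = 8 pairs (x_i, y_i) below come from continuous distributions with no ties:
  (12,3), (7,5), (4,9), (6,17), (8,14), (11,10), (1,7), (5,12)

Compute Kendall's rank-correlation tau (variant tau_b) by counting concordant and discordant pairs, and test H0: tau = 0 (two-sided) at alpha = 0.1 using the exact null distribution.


Step 1: Enumerate the 28 unordered pairs (i,j) with i<j and classify each by sign(x_j-x_i) * sign(y_j-y_i).
  (1,2):dx=-5,dy=+2->D; (1,3):dx=-8,dy=+6->D; (1,4):dx=-6,dy=+14->D; (1,5):dx=-4,dy=+11->D
  (1,6):dx=-1,dy=+7->D; (1,7):dx=-11,dy=+4->D; (1,8):dx=-7,dy=+9->D; (2,3):dx=-3,dy=+4->D
  (2,4):dx=-1,dy=+12->D; (2,5):dx=+1,dy=+9->C; (2,6):dx=+4,dy=+5->C; (2,7):dx=-6,dy=+2->D
  (2,8):dx=-2,dy=+7->D; (3,4):dx=+2,dy=+8->C; (3,5):dx=+4,dy=+5->C; (3,6):dx=+7,dy=+1->C
  (3,7):dx=-3,dy=-2->C; (3,8):dx=+1,dy=+3->C; (4,5):dx=+2,dy=-3->D; (4,6):dx=+5,dy=-7->D
  (4,7):dx=-5,dy=-10->C; (4,8):dx=-1,dy=-5->C; (5,6):dx=+3,dy=-4->D; (5,7):dx=-7,dy=-7->C
  (5,8):dx=-3,dy=-2->C; (6,7):dx=-10,dy=-3->C; (6,8):dx=-6,dy=+2->D; (7,8):dx=+4,dy=+5->C
Step 2: C = 13, D = 15, total pairs = 28.
Step 3: tau = (C - D)/(n(n-1)/2) = (13 - 15)/28 = -0.071429.
Step 4: Exact two-sided p-value (enumerate n! = 40320 permutations of y under H0): p = 0.904861.
Step 5: alpha = 0.1. fail to reject H0.

tau_b = -0.0714 (C=13, D=15), p = 0.904861, fail to reject H0.


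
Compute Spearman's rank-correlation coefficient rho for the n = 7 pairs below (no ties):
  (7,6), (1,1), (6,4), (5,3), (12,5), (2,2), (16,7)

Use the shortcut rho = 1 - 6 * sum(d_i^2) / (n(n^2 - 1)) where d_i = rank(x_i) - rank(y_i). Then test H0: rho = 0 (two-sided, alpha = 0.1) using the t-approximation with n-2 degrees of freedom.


Step 1: Rank x and y separately (midranks; no ties here).
rank(x): 7->5, 1->1, 6->4, 5->3, 12->6, 2->2, 16->7
rank(y): 6->6, 1->1, 4->4, 3->3, 5->5, 2->2, 7->7
Step 2: d_i = R_x(i) - R_y(i); compute d_i^2.
  (5-6)^2=1, (1-1)^2=0, (4-4)^2=0, (3-3)^2=0, (6-5)^2=1, (2-2)^2=0, (7-7)^2=0
sum(d^2) = 2.
Step 3: rho = 1 - 6*2 / (7*(7^2 - 1)) = 1 - 12/336 = 0.964286.
Step 4: Under H0, t = rho * sqrt((n-2)/(1-rho^2)) = 8.1408 ~ t(5).
Step 5: Two-sided p-value from the t-distribution with 5 df = 0.000454.
Step 6: alpha = 0.1. reject H0.

rho = 0.9643, p = 0.000454, reject H0 at alpha = 0.1.


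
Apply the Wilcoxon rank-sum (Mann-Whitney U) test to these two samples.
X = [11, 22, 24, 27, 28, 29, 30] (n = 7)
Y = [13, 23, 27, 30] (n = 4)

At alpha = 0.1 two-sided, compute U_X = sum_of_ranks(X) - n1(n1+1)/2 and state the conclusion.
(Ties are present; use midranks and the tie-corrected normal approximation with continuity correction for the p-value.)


Step 1: Combine and sort all 11 observations; assign midranks.
sorted (value, group): (11,X), (13,Y), (22,X), (23,Y), (24,X), (27,X), (27,Y), (28,X), (29,X), (30,X), (30,Y)
ranks: 11->1, 13->2, 22->3, 23->4, 24->5, 27->6.5, 27->6.5, 28->8, 29->9, 30->10.5, 30->10.5
Step 2: Rank sum for X: R1 = 1 + 3 + 5 + 6.5 + 8 + 9 + 10.5 = 43.
Step 3: U_X = R1 - n1(n1+1)/2 = 43 - 7*8/2 = 43 - 28 = 15.
       U_Y = n1*n2 - U_X = 28 - 15 = 13.
Step 4: Ties are present, so use the tie-corrected normal approximation (with continuity correction) for the p-value.
Step 5: p-value = 0.924376; compare to alpha = 0.1. fail to reject H0.

U_X = 15, p = 0.924376, fail to reject H0 at alpha = 0.1.


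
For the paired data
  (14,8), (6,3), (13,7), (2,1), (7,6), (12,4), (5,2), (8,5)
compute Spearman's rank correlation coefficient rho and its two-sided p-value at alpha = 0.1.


Step 1: Rank x and y separately (midranks; no ties here).
rank(x): 14->8, 6->3, 13->7, 2->1, 7->4, 12->6, 5->2, 8->5
rank(y): 8->8, 3->3, 7->7, 1->1, 6->6, 4->4, 2->2, 5->5
Step 2: d_i = R_x(i) - R_y(i); compute d_i^2.
  (8-8)^2=0, (3-3)^2=0, (7-7)^2=0, (1-1)^2=0, (4-6)^2=4, (6-4)^2=4, (2-2)^2=0, (5-5)^2=0
sum(d^2) = 8.
Step 3: rho = 1 - 6*8 / (8*(8^2 - 1)) = 1 - 48/504 = 0.904762.
Step 4: Under H0, t = rho * sqrt((n-2)/(1-rho^2)) = 5.2034 ~ t(6).
Step 5: Two-sided p-value from the t-distribution with 6 df = 0.002008.
Step 6: alpha = 0.1. reject H0.

rho = 0.9048, p = 0.002008, reject H0 at alpha = 0.1.


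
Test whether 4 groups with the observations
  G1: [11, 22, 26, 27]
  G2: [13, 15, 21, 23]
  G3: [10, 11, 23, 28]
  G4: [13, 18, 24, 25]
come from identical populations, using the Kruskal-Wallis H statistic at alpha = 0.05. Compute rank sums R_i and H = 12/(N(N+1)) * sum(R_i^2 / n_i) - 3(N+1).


Step 1: Combine all N = 16 observations and assign midranks.
sorted (value, group, rank): (10,G3,1), (11,G1,2.5), (11,G3,2.5), (13,G2,4.5), (13,G4,4.5), (15,G2,6), (18,G4,7), (21,G2,8), (22,G1,9), (23,G2,10.5), (23,G3,10.5), (24,G4,12), (25,G4,13), (26,G1,14), (27,G1,15), (28,G3,16)
Step 2: Sum ranks within each group.
R_1 = 40.5 (n_1 = 4)
R_2 = 29 (n_2 = 4)
R_3 = 30 (n_3 = 4)
R_4 = 36.5 (n_4 = 4)
Step 3: H = 12/(N(N+1)) * sum(R_i^2/n_i) - 3(N+1)
     = 12/(16*17) * (40.5^2/4 + 29^2/4 + 30^2/4 + 36.5^2/4) - 3*17
     = 0.044118 * 1178.38 - 51
     = 0.987132.
Step 4: Ties present; correction factor C = 1 - 18/(16^3 - 16) = 0.995588. Corrected H = 0.987132 / 0.995588 = 0.991507.
Step 5: Under H0, H ~ chi^2(3); p-value = 0.803307.
Step 6: alpha = 0.05. fail to reject H0.

H = 0.9915, df = 3, p = 0.803307, fail to reject H0.


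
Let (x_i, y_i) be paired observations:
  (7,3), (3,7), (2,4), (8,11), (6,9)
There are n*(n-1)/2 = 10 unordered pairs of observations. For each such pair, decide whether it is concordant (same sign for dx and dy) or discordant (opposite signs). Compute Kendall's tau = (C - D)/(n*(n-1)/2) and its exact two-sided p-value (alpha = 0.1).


Step 1: Enumerate the 10 unordered pairs (i,j) with i<j and classify each by sign(x_j-x_i) * sign(y_j-y_i).
  (1,2):dx=-4,dy=+4->D; (1,3):dx=-5,dy=+1->D; (1,4):dx=+1,dy=+8->C; (1,5):dx=-1,dy=+6->D
  (2,3):dx=-1,dy=-3->C; (2,4):dx=+5,dy=+4->C; (2,5):dx=+3,dy=+2->C; (3,4):dx=+6,dy=+7->C
  (3,5):dx=+4,dy=+5->C; (4,5):dx=-2,dy=-2->C
Step 2: C = 7, D = 3, total pairs = 10.
Step 3: tau = (C - D)/(n(n-1)/2) = (7 - 3)/10 = 0.400000.
Step 4: Exact two-sided p-value (enumerate n! = 120 permutations of y under H0): p = 0.483333.
Step 5: alpha = 0.1. fail to reject H0.

tau_b = 0.4000 (C=7, D=3), p = 0.483333, fail to reject H0.


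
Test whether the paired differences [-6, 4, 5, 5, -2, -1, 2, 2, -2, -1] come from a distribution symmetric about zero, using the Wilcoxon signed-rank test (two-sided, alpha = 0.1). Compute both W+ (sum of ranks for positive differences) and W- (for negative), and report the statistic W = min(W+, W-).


Step 1: Drop any zero differences (none here) and take |d_i|.
|d| = [6, 4, 5, 5, 2, 1, 2, 2, 2, 1]
Step 2: Midrank |d_i| (ties get averaged ranks).
ranks: |6|->10, |4|->7, |5|->8.5, |5|->8.5, |2|->4.5, |1|->1.5, |2|->4.5, |2|->4.5, |2|->4.5, |1|->1.5
Step 3: Attach original signs; sum ranks with positive sign and with negative sign.
W+ = 7 + 8.5 + 8.5 + 4.5 + 4.5 = 33
W- = 10 + 4.5 + 1.5 + 4.5 + 1.5 = 22
(Check: W+ + W- = 55 should equal n(n+1)/2 = 55.)
Step 4: Test statistic W = min(W+, W-) = 22.
Step 5: Ties in |d|, so use the tie-corrected normal approximation.
        E[W] = n(n+1)/4 = 10*11/4 = 27.5.
        Tie groups: |d|=1 (t=2), |d|=2 (t=4), |d|=5 (t=2); sum(t^3 - t) = 72.
        Var[W] = n(n+1)(2n+1)/24 - sum(t^3-t)/48 = 2310/24 - 72/48 = 94.75.
        z = (W - E[W]) / sqrt(Var[W]) = (22 - 27.5) / 9.7340 = -0.5650.
        Two-sided p = 2*Phi(z) = 0.572052.
Step 6: alpha = 0.1. fail to reject H0.

W+ = 33, W- = 22, W = min = 22, p = 0.572052, fail to reject H0.


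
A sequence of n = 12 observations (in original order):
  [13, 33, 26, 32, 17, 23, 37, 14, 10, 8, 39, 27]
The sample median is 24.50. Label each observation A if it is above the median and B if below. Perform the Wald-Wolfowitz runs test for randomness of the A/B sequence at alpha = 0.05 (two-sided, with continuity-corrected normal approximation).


Step 1: Compute median = 24.50; label A = above, B = below.
Labels in order: BAAABBABBBAA  (n_A = 6, n_B = 6)
Step 2: Count runs R = 6.
Step 3: Under H0 (random ordering), E[R] = 2*n_A*n_B/(n_A+n_B) + 1 = 2*6*6/12 + 1 = 7.0000.
        Var[R] = 2*n_A*n_B*(2*n_A*n_B - n_A - n_B) / ((n_A+n_B)^2 * (n_A+n_B-1)) = 4320/1584 = 2.7273.
        SD[R] = 1.6514.
Step 4: Continuity-corrected z = (R + 0.5 - E[R]) / SD[R] = (6 + 0.5 - 7.0000) / 1.6514 = -0.3028.
Step 5: Two-sided p-value via normal approximation = 2*(1 - Phi(|z|)) = 0.762069.
Step 6: alpha = 0.05. fail to reject H0.

R = 6, z = -0.3028, p = 0.762069, fail to reject H0.


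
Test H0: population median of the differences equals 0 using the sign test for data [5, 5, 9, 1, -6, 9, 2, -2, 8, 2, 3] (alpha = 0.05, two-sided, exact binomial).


Step 1: Discard zero differences. Original n = 11; n_eff = number of nonzero differences = 11.
Nonzero differences (with sign): +5, +5, +9, +1, -6, +9, +2, -2, +8, +2, +3
Step 2: Count signs: positive = 9, negative = 2.
Step 3: Under H0: P(positive) = 0.5, so the number of positives S ~ Bin(11, 0.5).
Step 4: Two-sided exact p-value = sum of Bin(11,0.5) probabilities at or below the observed probability = 0.065430.
Step 5: alpha = 0.05. fail to reject H0.

n_eff = 11, pos = 9, neg = 2, p = 0.065430, fail to reject H0.


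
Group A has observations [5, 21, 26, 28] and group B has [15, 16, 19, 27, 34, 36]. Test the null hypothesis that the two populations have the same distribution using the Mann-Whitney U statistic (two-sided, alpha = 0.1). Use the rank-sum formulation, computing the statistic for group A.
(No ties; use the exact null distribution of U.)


Step 1: Combine and sort all 10 observations; assign midranks.
sorted (value, group): (5,X), (15,Y), (16,Y), (19,Y), (21,X), (26,X), (27,Y), (28,X), (34,Y), (36,Y)
ranks: 5->1, 15->2, 16->3, 19->4, 21->5, 26->6, 27->7, 28->8, 34->9, 36->10
Step 2: Rank sum for X: R1 = 1 + 5 + 6 + 8 = 20.
Step 3: U_X = R1 - n1(n1+1)/2 = 20 - 4*5/2 = 20 - 10 = 10.
       U_Y = n1*n2 - U_X = 24 - 10 = 14.
Step 4: No ties, so the exact null distribution of U (based on enumerating the C(10,4) = 210 equally likely rank assignments) gives the two-sided p-value.
Step 5: p-value = 0.761905; compare to alpha = 0.1. fail to reject H0.

U_X = 10, p = 0.761905, fail to reject H0 at alpha = 0.1.


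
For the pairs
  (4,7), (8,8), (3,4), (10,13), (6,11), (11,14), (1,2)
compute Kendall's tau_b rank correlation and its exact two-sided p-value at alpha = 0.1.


Step 1: Enumerate the 21 unordered pairs (i,j) with i<j and classify each by sign(x_j-x_i) * sign(y_j-y_i).
  (1,2):dx=+4,dy=+1->C; (1,3):dx=-1,dy=-3->C; (1,4):dx=+6,dy=+6->C; (1,5):dx=+2,dy=+4->C
  (1,6):dx=+7,dy=+7->C; (1,7):dx=-3,dy=-5->C; (2,3):dx=-5,dy=-4->C; (2,4):dx=+2,dy=+5->C
  (2,5):dx=-2,dy=+3->D; (2,6):dx=+3,dy=+6->C; (2,7):dx=-7,dy=-6->C; (3,4):dx=+7,dy=+9->C
  (3,5):dx=+3,dy=+7->C; (3,6):dx=+8,dy=+10->C; (3,7):dx=-2,dy=-2->C; (4,5):dx=-4,dy=-2->C
  (4,6):dx=+1,dy=+1->C; (4,7):dx=-9,dy=-11->C; (5,6):dx=+5,dy=+3->C; (5,7):dx=-5,dy=-9->C
  (6,7):dx=-10,dy=-12->C
Step 2: C = 20, D = 1, total pairs = 21.
Step 3: tau = (C - D)/(n(n-1)/2) = (20 - 1)/21 = 0.904762.
Step 4: Exact two-sided p-value (enumerate n! = 5040 permutations of y under H0): p = 0.002778.
Step 5: alpha = 0.1. reject H0.

tau_b = 0.9048 (C=20, D=1), p = 0.002778, reject H0.


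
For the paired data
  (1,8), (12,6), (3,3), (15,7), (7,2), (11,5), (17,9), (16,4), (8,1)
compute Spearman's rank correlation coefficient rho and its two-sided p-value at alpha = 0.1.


Step 1: Rank x and y separately (midranks; no ties here).
rank(x): 1->1, 12->6, 3->2, 15->7, 7->3, 11->5, 17->9, 16->8, 8->4
rank(y): 8->8, 6->6, 3->3, 7->7, 2->2, 5->5, 9->9, 4->4, 1->1
Step 2: d_i = R_x(i) - R_y(i); compute d_i^2.
  (1-8)^2=49, (6-6)^2=0, (2-3)^2=1, (7-7)^2=0, (3-2)^2=1, (5-5)^2=0, (9-9)^2=0, (8-4)^2=16, (4-1)^2=9
sum(d^2) = 76.
Step 3: rho = 1 - 6*76 / (9*(9^2 - 1)) = 1 - 456/720 = 0.366667.
Step 4: Under H0, t = rho * sqrt((n-2)/(1-rho^2)) = 1.0427 ~ t(7).
Step 5: Two-sided p-value from the t-distribution with 7 df = 0.331740.
Step 6: alpha = 0.1. fail to reject H0.

rho = 0.3667, p = 0.331740, fail to reject H0 at alpha = 0.1.


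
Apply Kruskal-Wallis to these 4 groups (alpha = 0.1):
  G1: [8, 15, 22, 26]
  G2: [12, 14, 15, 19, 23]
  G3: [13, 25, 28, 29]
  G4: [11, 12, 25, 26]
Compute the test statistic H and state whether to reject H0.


Step 1: Combine all N = 17 observations and assign midranks.
sorted (value, group, rank): (8,G1,1), (11,G4,2), (12,G2,3.5), (12,G4,3.5), (13,G3,5), (14,G2,6), (15,G1,7.5), (15,G2,7.5), (19,G2,9), (22,G1,10), (23,G2,11), (25,G3,12.5), (25,G4,12.5), (26,G1,14.5), (26,G4,14.5), (28,G3,16), (29,G3,17)
Step 2: Sum ranks within each group.
R_1 = 33 (n_1 = 4)
R_2 = 37 (n_2 = 5)
R_3 = 50.5 (n_3 = 4)
R_4 = 32.5 (n_4 = 4)
Step 3: H = 12/(N(N+1)) * sum(R_i^2/n_i) - 3(N+1)
     = 12/(17*18) * (33^2/4 + 37^2/5 + 50.5^2/4 + 32.5^2/4) - 3*18
     = 0.039216 * 1447.67 - 54
     = 2.771569.
Step 4: Ties present; correction factor C = 1 - 24/(17^3 - 17) = 0.995098. Corrected H = 2.771569 / 0.995098 = 2.785222.
Step 5: Under H0, H ~ chi^2(3); p-value = 0.425938.
Step 6: alpha = 0.1. fail to reject H0.

H = 2.7852, df = 3, p = 0.425938, fail to reject H0.


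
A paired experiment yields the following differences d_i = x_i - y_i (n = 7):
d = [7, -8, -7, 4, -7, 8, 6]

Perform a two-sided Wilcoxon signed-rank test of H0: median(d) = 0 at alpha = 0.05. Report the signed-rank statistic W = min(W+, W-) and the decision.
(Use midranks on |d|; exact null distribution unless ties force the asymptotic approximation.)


Step 1: Drop any zero differences (none here) and take |d_i|.
|d| = [7, 8, 7, 4, 7, 8, 6]
Step 2: Midrank |d_i| (ties get averaged ranks).
ranks: |7|->4, |8|->6.5, |7|->4, |4|->1, |7|->4, |8|->6.5, |6|->2
Step 3: Attach original signs; sum ranks with positive sign and with negative sign.
W+ = 4 + 1 + 6.5 + 2 = 13.5
W- = 6.5 + 4 + 4 = 14.5
(Check: W+ + W- = 28 should equal n(n+1)/2 = 28.)
Step 4: Test statistic W = min(W+, W-) = 13.5.
Step 5: Ties in |d|, so use the tie-corrected normal approximation.
        E[W] = n(n+1)/4 = 7*8/4 = 14.
        Tie groups: |d|=7 (t=3), |d|=8 (t=2); sum(t^3 - t) = 30.
        Var[W] = n(n+1)(2n+1)/24 - sum(t^3-t)/48 = 840/24 - 30/48 = 34.375.
        z = (W - E[W]) / sqrt(Var[W]) = (13.5 - 14) / 5.8630 = -0.0853.
        Two-sided p = 2*Phi(z) = 0.932039.
Step 6: alpha = 0.05. fail to reject H0.

W+ = 13.5, W- = 14.5, W = min = 13.5, p = 0.932039, fail to reject H0.


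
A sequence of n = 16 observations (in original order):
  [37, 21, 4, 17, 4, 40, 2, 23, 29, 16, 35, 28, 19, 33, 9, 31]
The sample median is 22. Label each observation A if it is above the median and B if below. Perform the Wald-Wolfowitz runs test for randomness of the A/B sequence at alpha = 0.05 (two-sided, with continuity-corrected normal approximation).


Step 1: Compute median = 22; label A = above, B = below.
Labels in order: ABBBBABAABAABABA  (n_A = 8, n_B = 8)
Step 2: Count runs R = 11.
Step 3: Under H0 (random ordering), E[R] = 2*n_A*n_B/(n_A+n_B) + 1 = 2*8*8/16 + 1 = 9.0000.
        Var[R] = 2*n_A*n_B*(2*n_A*n_B - n_A - n_B) / ((n_A+n_B)^2 * (n_A+n_B-1)) = 14336/3840 = 3.7333.
        SD[R] = 1.9322.
Step 4: Continuity-corrected z = (R - 0.5 - E[R]) / SD[R] = (11 - 0.5 - 9.0000) / 1.9322 = 0.7763.
Step 5: Two-sided p-value via normal approximation = 2*(1 - Phi(|z|)) = 0.437558.
Step 6: alpha = 0.05. fail to reject H0.

R = 11, z = 0.7763, p = 0.437558, fail to reject H0.


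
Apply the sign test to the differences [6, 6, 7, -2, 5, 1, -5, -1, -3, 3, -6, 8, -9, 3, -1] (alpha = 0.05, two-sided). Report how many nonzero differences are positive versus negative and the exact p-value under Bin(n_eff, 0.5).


Step 1: Discard zero differences. Original n = 15; n_eff = number of nonzero differences = 15.
Nonzero differences (with sign): +6, +6, +7, -2, +5, +1, -5, -1, -3, +3, -6, +8, -9, +3, -1
Step 2: Count signs: positive = 8, negative = 7.
Step 3: Under H0: P(positive) = 0.5, so the number of positives S ~ Bin(15, 0.5).
Step 4: Two-sided exact p-value = sum of Bin(15,0.5) probabilities at or below the observed probability = 1.000000.
Step 5: alpha = 0.05. fail to reject H0.

n_eff = 15, pos = 8, neg = 7, p = 1.000000, fail to reject H0.


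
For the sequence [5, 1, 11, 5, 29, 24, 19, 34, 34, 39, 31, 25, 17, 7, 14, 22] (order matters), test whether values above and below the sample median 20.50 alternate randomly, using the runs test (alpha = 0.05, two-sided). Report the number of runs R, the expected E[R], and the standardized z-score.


Step 1: Compute median = 20.50; label A = above, B = below.
Labels in order: BBBBAABAAAAABBBA  (n_A = 8, n_B = 8)
Step 2: Count runs R = 6.
Step 3: Under H0 (random ordering), E[R] = 2*n_A*n_B/(n_A+n_B) + 1 = 2*8*8/16 + 1 = 9.0000.
        Var[R] = 2*n_A*n_B*(2*n_A*n_B - n_A - n_B) / ((n_A+n_B)^2 * (n_A+n_B-1)) = 14336/3840 = 3.7333.
        SD[R] = 1.9322.
Step 4: Continuity-corrected z = (R + 0.5 - E[R]) / SD[R] = (6 + 0.5 - 9.0000) / 1.9322 = -1.2939.
Step 5: Two-sided p-value via normal approximation = 2*(1 - Phi(|z|)) = 0.195709.
Step 6: alpha = 0.05. fail to reject H0.

R = 6, z = -1.2939, p = 0.195709, fail to reject H0.


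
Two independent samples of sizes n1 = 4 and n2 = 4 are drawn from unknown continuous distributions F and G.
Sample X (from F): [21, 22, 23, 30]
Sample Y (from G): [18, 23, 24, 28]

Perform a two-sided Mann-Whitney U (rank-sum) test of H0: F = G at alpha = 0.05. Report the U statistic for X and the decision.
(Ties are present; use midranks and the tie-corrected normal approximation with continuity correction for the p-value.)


Step 1: Combine and sort all 8 observations; assign midranks.
sorted (value, group): (18,Y), (21,X), (22,X), (23,X), (23,Y), (24,Y), (28,Y), (30,X)
ranks: 18->1, 21->2, 22->3, 23->4.5, 23->4.5, 24->6, 28->7, 30->8
Step 2: Rank sum for X: R1 = 2 + 3 + 4.5 + 8 = 17.5.
Step 3: U_X = R1 - n1(n1+1)/2 = 17.5 - 4*5/2 = 17.5 - 10 = 7.5.
       U_Y = n1*n2 - U_X = 16 - 7.5 = 8.5.
Step 4: Ties are present, so use the tie-corrected normal approximation (with continuity correction) for the p-value.
Step 5: p-value = 1.000000; compare to alpha = 0.05. fail to reject H0.

U_X = 7.5, p = 1.000000, fail to reject H0 at alpha = 0.05.


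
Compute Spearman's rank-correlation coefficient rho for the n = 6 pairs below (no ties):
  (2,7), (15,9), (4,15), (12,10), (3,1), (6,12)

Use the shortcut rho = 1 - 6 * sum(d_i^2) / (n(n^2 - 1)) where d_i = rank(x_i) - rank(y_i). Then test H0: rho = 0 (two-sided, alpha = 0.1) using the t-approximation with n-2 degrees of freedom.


Step 1: Rank x and y separately (midranks; no ties here).
rank(x): 2->1, 15->6, 4->3, 12->5, 3->2, 6->4
rank(y): 7->2, 9->3, 15->6, 10->4, 1->1, 12->5
Step 2: d_i = R_x(i) - R_y(i); compute d_i^2.
  (1-2)^2=1, (6-3)^2=9, (3-6)^2=9, (5-4)^2=1, (2-1)^2=1, (4-5)^2=1
sum(d^2) = 22.
Step 3: rho = 1 - 6*22 / (6*(6^2 - 1)) = 1 - 132/210 = 0.371429.
Step 4: Under H0, t = rho * sqrt((n-2)/(1-rho^2)) = 0.8001 ~ t(4).
Step 5: Two-sided p-value from the t-distribution with 4 df = 0.468478.
Step 6: alpha = 0.1. fail to reject H0.

rho = 0.3714, p = 0.468478, fail to reject H0 at alpha = 0.1.


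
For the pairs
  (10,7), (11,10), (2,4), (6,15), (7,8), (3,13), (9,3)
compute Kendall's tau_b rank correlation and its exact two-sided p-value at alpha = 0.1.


Step 1: Enumerate the 21 unordered pairs (i,j) with i<j and classify each by sign(x_j-x_i) * sign(y_j-y_i).
  (1,2):dx=+1,dy=+3->C; (1,3):dx=-8,dy=-3->C; (1,4):dx=-4,dy=+8->D; (1,5):dx=-3,dy=+1->D
  (1,6):dx=-7,dy=+6->D; (1,7):dx=-1,dy=-4->C; (2,3):dx=-9,dy=-6->C; (2,4):dx=-5,dy=+5->D
  (2,5):dx=-4,dy=-2->C; (2,6):dx=-8,dy=+3->D; (2,7):dx=-2,dy=-7->C; (3,4):dx=+4,dy=+11->C
  (3,5):dx=+5,dy=+4->C; (3,6):dx=+1,dy=+9->C; (3,7):dx=+7,dy=-1->D; (4,5):dx=+1,dy=-7->D
  (4,6):dx=-3,dy=-2->C; (4,7):dx=+3,dy=-12->D; (5,6):dx=-4,dy=+5->D; (5,7):dx=+2,dy=-5->D
  (6,7):dx=+6,dy=-10->D
Step 2: C = 10, D = 11, total pairs = 21.
Step 3: tau = (C - D)/(n(n-1)/2) = (10 - 11)/21 = -0.047619.
Step 4: Exact two-sided p-value (enumerate n! = 5040 permutations of y under H0): p = 1.000000.
Step 5: alpha = 0.1. fail to reject H0.

tau_b = -0.0476 (C=10, D=11), p = 1.000000, fail to reject H0.


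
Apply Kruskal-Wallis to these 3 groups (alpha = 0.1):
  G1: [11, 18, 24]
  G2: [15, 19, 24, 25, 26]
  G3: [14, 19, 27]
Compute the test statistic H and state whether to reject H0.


Step 1: Combine all N = 11 observations and assign midranks.
sorted (value, group, rank): (11,G1,1), (14,G3,2), (15,G2,3), (18,G1,4), (19,G2,5.5), (19,G3,5.5), (24,G1,7.5), (24,G2,7.5), (25,G2,9), (26,G2,10), (27,G3,11)
Step 2: Sum ranks within each group.
R_1 = 12.5 (n_1 = 3)
R_2 = 35 (n_2 = 5)
R_3 = 18.5 (n_3 = 3)
Step 3: H = 12/(N(N+1)) * sum(R_i^2/n_i) - 3(N+1)
     = 12/(11*12) * (12.5^2/3 + 35^2/5 + 18.5^2/3) - 3*12
     = 0.090909 * 411.167 - 36
     = 1.378788.
Step 4: Ties present; correction factor C = 1 - 12/(11^3 - 11) = 0.990909. Corrected H = 1.378788 / 0.990909 = 1.391437.
Step 5: Under H0, H ~ chi^2(2); p-value = 0.498716.
Step 6: alpha = 0.1. fail to reject H0.

H = 1.3914, df = 2, p = 0.498716, fail to reject H0.


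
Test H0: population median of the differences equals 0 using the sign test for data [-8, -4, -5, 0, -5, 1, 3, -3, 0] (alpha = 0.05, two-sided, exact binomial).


Step 1: Discard zero differences. Original n = 9; n_eff = number of nonzero differences = 7.
Nonzero differences (with sign): -8, -4, -5, -5, +1, +3, -3
Step 2: Count signs: positive = 2, negative = 5.
Step 3: Under H0: P(positive) = 0.5, so the number of positives S ~ Bin(7, 0.5).
Step 4: Two-sided exact p-value = sum of Bin(7,0.5) probabilities at or below the observed probability = 0.453125.
Step 5: alpha = 0.05. fail to reject H0.

n_eff = 7, pos = 2, neg = 5, p = 0.453125, fail to reject H0.


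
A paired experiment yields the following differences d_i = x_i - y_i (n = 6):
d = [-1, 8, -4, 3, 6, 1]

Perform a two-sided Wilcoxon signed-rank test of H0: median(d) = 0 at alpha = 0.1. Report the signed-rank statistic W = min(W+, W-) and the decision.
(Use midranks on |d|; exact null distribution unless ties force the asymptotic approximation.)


Step 1: Drop any zero differences (none here) and take |d_i|.
|d| = [1, 8, 4, 3, 6, 1]
Step 2: Midrank |d_i| (ties get averaged ranks).
ranks: |1|->1.5, |8|->6, |4|->4, |3|->3, |6|->5, |1|->1.5
Step 3: Attach original signs; sum ranks with positive sign and with negative sign.
W+ = 6 + 3 + 5 + 1.5 = 15.5
W- = 1.5 + 4 = 5.5
(Check: W+ + W- = 21 should equal n(n+1)/2 = 21.)
Step 4: Test statistic W = min(W+, W-) = 5.5.
Step 5: Ties in |d|, so use the tie-corrected normal approximation.
        E[W] = n(n+1)/4 = 6*7/4 = 10.5.
        Tie groups: |d|=1 (t=2); sum(t^3 - t) = 6.
        Var[W] = n(n+1)(2n+1)/24 - sum(t^3-t)/48 = 546/24 - 6/48 = 22.625.
        z = (W - E[W]) / sqrt(Var[W]) = (5.5 - 10.5) / 4.7566 = -1.0512.
        Two-sided p = 2*Phi(z) = 0.293177.
Step 6: alpha = 0.1. fail to reject H0.

W+ = 15.5, W- = 5.5, W = min = 5.5, p = 0.293177, fail to reject H0.


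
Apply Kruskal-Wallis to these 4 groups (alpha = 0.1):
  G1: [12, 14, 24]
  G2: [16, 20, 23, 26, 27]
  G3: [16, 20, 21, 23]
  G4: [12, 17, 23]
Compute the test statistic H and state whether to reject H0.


Step 1: Combine all N = 15 observations and assign midranks.
sorted (value, group, rank): (12,G1,1.5), (12,G4,1.5), (14,G1,3), (16,G2,4.5), (16,G3,4.5), (17,G4,6), (20,G2,7.5), (20,G3,7.5), (21,G3,9), (23,G2,11), (23,G3,11), (23,G4,11), (24,G1,13), (26,G2,14), (27,G2,15)
Step 2: Sum ranks within each group.
R_1 = 17.5 (n_1 = 3)
R_2 = 52 (n_2 = 5)
R_3 = 32 (n_3 = 4)
R_4 = 18.5 (n_4 = 3)
Step 3: H = 12/(N(N+1)) * sum(R_i^2/n_i) - 3(N+1)
     = 12/(15*16) * (17.5^2/3 + 52^2/5 + 32^2/4 + 18.5^2/3) - 3*16
     = 0.050000 * 1012.97 - 48
     = 2.648333.
Step 4: Ties present; correction factor C = 1 - 42/(15^3 - 15) = 0.987500. Corrected H = 2.648333 / 0.987500 = 2.681857.
Step 5: Under H0, H ~ chi^2(3); p-value = 0.443319.
Step 6: alpha = 0.1. fail to reject H0.

H = 2.6819, df = 3, p = 0.443319, fail to reject H0.


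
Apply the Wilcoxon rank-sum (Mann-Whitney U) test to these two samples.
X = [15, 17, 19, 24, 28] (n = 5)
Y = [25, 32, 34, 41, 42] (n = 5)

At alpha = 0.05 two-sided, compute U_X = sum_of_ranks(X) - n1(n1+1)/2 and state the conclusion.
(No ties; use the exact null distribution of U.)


Step 1: Combine and sort all 10 observations; assign midranks.
sorted (value, group): (15,X), (17,X), (19,X), (24,X), (25,Y), (28,X), (32,Y), (34,Y), (41,Y), (42,Y)
ranks: 15->1, 17->2, 19->3, 24->4, 25->5, 28->6, 32->7, 34->8, 41->9, 42->10
Step 2: Rank sum for X: R1 = 1 + 2 + 3 + 4 + 6 = 16.
Step 3: U_X = R1 - n1(n1+1)/2 = 16 - 5*6/2 = 16 - 15 = 1.
       U_Y = n1*n2 - U_X = 25 - 1 = 24.
Step 4: No ties, so the exact null distribution of U (based on enumerating the C(10,5) = 252 equally likely rank assignments) gives the two-sided p-value.
Step 5: p-value = 0.015873; compare to alpha = 0.05. reject H0.

U_X = 1, p = 0.015873, reject H0 at alpha = 0.05.


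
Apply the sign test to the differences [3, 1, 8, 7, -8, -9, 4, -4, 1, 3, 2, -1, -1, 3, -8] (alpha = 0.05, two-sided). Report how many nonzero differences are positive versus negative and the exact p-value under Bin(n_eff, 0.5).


Step 1: Discard zero differences. Original n = 15; n_eff = number of nonzero differences = 15.
Nonzero differences (with sign): +3, +1, +8, +7, -8, -9, +4, -4, +1, +3, +2, -1, -1, +3, -8
Step 2: Count signs: positive = 9, negative = 6.
Step 3: Under H0: P(positive) = 0.5, so the number of positives S ~ Bin(15, 0.5).
Step 4: Two-sided exact p-value = sum of Bin(15,0.5) probabilities at or below the observed probability = 0.607239.
Step 5: alpha = 0.05. fail to reject H0.

n_eff = 15, pos = 9, neg = 6, p = 0.607239, fail to reject H0.
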